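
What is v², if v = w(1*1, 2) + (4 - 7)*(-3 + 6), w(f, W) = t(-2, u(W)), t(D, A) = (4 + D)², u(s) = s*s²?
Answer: 25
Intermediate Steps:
u(s) = s³
w(f, W) = 4 (w(f, W) = (4 - 2)² = 2² = 4)
v = -5 (v = 4 + (4 - 7)*(-3 + 6) = 4 - 3*3 = 4 - 9 = -5)
v² = (-5)² = 25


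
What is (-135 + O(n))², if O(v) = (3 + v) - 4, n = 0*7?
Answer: 18496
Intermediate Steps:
n = 0
O(v) = -1 + v
(-135 + O(n))² = (-135 + (-1 + 0))² = (-135 - 1)² = (-136)² = 18496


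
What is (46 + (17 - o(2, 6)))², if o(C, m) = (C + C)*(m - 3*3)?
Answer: 5625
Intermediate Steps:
o(C, m) = 2*C*(-9 + m) (o(C, m) = (2*C)*(m - 9) = (2*C)*(-9 + m) = 2*C*(-9 + m))
(46 + (17 - o(2, 6)))² = (46 + (17 - 2*2*(-9 + 6)))² = (46 + (17 - 2*2*(-3)))² = (46 + (17 - 1*(-12)))² = (46 + (17 + 12))² = (46 + 29)² = 75² = 5625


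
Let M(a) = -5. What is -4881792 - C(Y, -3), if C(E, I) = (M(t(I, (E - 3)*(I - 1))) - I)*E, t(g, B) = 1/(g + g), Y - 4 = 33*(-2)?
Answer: -4881916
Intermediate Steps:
Y = -62 (Y = 4 + 33*(-2) = 4 - 66 = -62)
t(g, B) = 1/(2*g)
C(E, I) = E*(-5 - I) (C(E, I) = (-5 - I)*E = E*(-5 - I))
-4881792 - C(Y, -3) = -4881792 - (-1)*(-62)*(5 - 3) = -4881792 - (-1)*(-62)*2 = -4881792 - 1*124 = -4881792 - 124 = -4881916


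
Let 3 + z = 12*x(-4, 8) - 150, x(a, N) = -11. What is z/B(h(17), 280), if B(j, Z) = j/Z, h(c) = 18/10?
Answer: -133000/3 ≈ -44333.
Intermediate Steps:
h(c) = 9/5 (h(c) = 18*(⅒) = 9/5)
z = -285 (z = -3 + (12*(-11) - 150) = -3 + (-132 - 150) = -3 - 282 = -285)
z/B(h(17), 280) = -285/((9/5)/280) = -285/((9/5)*(1/280)) = -285/9/1400 = -285*1400/9 = -133000/3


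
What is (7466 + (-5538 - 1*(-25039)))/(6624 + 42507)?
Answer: 8989/16377 ≈ 0.54888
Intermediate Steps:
(7466 + (-5538 - 1*(-25039)))/(6624 + 42507) = (7466 + (-5538 + 25039))/49131 = (7466 + 19501)*(1/49131) = 26967*(1/49131) = 8989/16377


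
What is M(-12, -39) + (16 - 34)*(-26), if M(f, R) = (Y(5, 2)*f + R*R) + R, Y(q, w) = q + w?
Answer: 1866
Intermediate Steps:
M(f, R) = R + R² + 7*f (M(f, R) = ((5 + 2)*f + R*R) + R = (7*f + R²) + R = (R² + 7*f) + R = R + R² + 7*f)
M(-12, -39) + (16 - 34)*(-26) = (-39 + (-39)² + 7*(-12)) + (16 - 34)*(-26) = (-39 + 1521 - 84) - 18*(-26) = 1398 + 468 = 1866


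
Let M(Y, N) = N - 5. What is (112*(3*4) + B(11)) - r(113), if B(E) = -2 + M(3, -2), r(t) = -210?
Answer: 1545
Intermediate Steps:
M(Y, N) = -5 + N
B(E) = -9 (B(E) = -2 + (-5 - 2) = -2 - 7 = -9)
(112*(3*4) + B(11)) - r(113) = (112*(3*4) - 9) - 1*(-210) = (112*12 - 9) + 210 = (1344 - 9) + 210 = 1335 + 210 = 1545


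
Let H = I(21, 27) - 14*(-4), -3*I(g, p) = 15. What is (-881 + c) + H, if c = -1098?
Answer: -1928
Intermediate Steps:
I(g, p) = -5 (I(g, p) = -1/3*15 = -5)
H = 51 (H = -5 - 14*(-4) = -5 - 1*(-56) = -5 + 56 = 51)
(-881 + c) + H = (-881 - 1098) + 51 = -1979 + 51 = -1928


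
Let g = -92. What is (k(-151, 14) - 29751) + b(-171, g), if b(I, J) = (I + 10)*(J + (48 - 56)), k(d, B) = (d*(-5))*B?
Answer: -3081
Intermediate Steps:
k(d, B) = -5*B*d (k(d, B) = (-5*d)*B = -5*B*d)
b(I, J) = (-8 + J)*(10 + I) (b(I, J) = (10 + I)*(J - 8) = (10 + I)*(-8 + J) = (-8 + J)*(10 + I))
(k(-151, 14) - 29751) + b(-171, g) = (-5*14*(-151) - 29751) + (-80 - 8*(-171) + 10*(-92) - 171*(-92)) = (10570 - 29751) + (-80 + 1368 - 920 + 15732) = -19181 + 16100 = -3081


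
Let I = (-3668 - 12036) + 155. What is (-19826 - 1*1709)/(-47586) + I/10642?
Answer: -127684811/126602553 ≈ -1.0085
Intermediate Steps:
I = -15549 (I = -15704 + 155 = -15549)
(-19826 - 1*1709)/(-47586) + I/10642 = (-19826 - 1*1709)/(-47586) - 15549/10642 = (-19826 - 1709)*(-1/47586) - 15549*1/10642 = -21535*(-1/47586) - 15549/10642 = 21535/47586 - 15549/10642 = -127684811/126602553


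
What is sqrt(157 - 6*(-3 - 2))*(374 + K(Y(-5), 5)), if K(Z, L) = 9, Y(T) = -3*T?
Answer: 383*sqrt(187) ≈ 5237.4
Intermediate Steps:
sqrt(157 - 6*(-3 - 2))*(374 + K(Y(-5), 5)) = sqrt(157 - 6*(-3 - 2))*(374 + 9) = sqrt(157 - 6*(-5))*383 = sqrt(157 + 30)*383 = sqrt(187)*383 = 383*sqrt(187)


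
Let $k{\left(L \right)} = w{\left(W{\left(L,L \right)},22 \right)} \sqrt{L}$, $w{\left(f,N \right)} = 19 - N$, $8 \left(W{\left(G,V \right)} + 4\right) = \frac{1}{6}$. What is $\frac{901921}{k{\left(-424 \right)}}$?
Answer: $\frac{901921 i \sqrt{106}}{636} \approx 14600.0 i$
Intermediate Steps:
$W{\left(G,V \right)} = - \frac{191}{48}$ ($W{\left(G,V \right)} = -4 + \frac{1}{8 \cdot 6} = -4 + \frac{1}{8} \cdot \frac{1}{6} = -4 + \frac{1}{48} = - \frac{191}{48}$)
$k{\left(L \right)} = - 3 \sqrt{L}$ ($k{\left(L \right)} = \left(19 - 22\right) \sqrt{L} = - 3 \sqrt{L}$)
$\frac{901921}{k{\left(-424 \right)}} = \frac{901921}{\left(-3\right) \sqrt{-424}} = \frac{901921}{\left(-3\right) 2 i \sqrt{106}} = \frac{901921}{\left(-6\right) i \sqrt{106}} = 901921 \frac{i \sqrt{106}}{636} = \frac{901921 i \sqrt{106}}{636}$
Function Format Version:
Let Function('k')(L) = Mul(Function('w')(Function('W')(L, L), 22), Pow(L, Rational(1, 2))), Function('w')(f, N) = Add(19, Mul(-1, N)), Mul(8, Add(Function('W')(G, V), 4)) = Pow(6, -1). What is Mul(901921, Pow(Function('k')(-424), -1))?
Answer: Mul(Rational(901921, 636), I, Pow(106, Rational(1, 2))) ≈ Mul(14600., I)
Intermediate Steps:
Function('W')(G, V) = Rational(-191, 48) (Function('W')(G, V) = Add(-4, Mul(Rational(1, 8), Pow(6, -1))) = Add(-4, Mul(Rational(1, 8), Rational(1, 6))) = Add(-4, Rational(1, 48)) = Rational(-191, 48))
Function('k')(L) = Mul(-3, Pow(L, Rational(1, 2))) (Function('k')(L) = Mul(Add(19, Mul(-1, 22)), Pow(L, Rational(1, 2))) = Mul(Add(19, -22), Pow(L, Rational(1, 2))) = Mul(-3, Pow(L, Rational(1, 2))))
Mul(901921, Pow(Function('k')(-424), -1)) = Mul(901921, Pow(Mul(-3, Pow(-424, Rational(1, 2))), -1)) = Mul(901921, Pow(Mul(-3, Mul(2, I, Pow(106, Rational(1, 2)))), -1)) = Mul(901921, Pow(Mul(-6, I, Pow(106, Rational(1, 2))), -1)) = Mul(901921, Mul(Rational(1, 636), I, Pow(106, Rational(1, 2)))) = Mul(Rational(901921, 636), I, Pow(106, Rational(1, 2)))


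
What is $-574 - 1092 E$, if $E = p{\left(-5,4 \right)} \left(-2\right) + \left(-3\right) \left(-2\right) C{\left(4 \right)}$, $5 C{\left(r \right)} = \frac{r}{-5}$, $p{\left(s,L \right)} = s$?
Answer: $- \frac{261142}{25} \approx -10446.0$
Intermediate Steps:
$C{\left(r \right)} = - \frac{r}{25}$ ($C{\left(r \right)} = \frac{r \frac{1}{-5}}{5} = \frac{r \left(- \frac{1}{5}\right)}{5} = \frac{\left(- \frac{1}{5}\right) r}{5} = - \frac{r}{25}$)
$E = \frac{226}{25}$ ($E = \left(-5\right) \left(-2\right) + \left(-3\right) \left(-2\right) \left(\left(- \frac{1}{25}\right) 4\right) = 10 + 6 \left(- \frac{4}{25}\right) = 10 - \frac{24}{25} = \frac{226}{25} \approx 9.04$)
$-574 - 1092 E = -574 - \frac{246792}{25} = - \frac{261142}{25}$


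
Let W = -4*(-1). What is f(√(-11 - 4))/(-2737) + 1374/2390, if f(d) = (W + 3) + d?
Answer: 267422/467245 - I*√15/2737 ≈ 0.57234 - 0.001415*I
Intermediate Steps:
W = 4
f(d) = 7 + d (f(d) = (4 + 3) + d = 7 + d)
f(√(-11 - 4))/(-2737) + 1374/2390 = (7 + √(-11 - 4))/(-2737) + 1374/2390 = (7 + √(-15))*(-1/2737) + 1374*(1/2390) = (7 + I*√15)*(-1/2737) + 687/1195 = (-1/391 - I*√15/2737) + 687/1195 = 267422/467245 - I*√15/2737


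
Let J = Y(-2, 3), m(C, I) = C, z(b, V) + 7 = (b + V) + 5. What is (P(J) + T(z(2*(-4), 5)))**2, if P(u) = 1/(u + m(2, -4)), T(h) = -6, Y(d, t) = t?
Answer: 841/25 ≈ 33.640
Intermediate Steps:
z(b, V) = -2 + V + b (z(b, V) = -7 + ((b + V) + 5) = -7 + ((V + b) + 5) = -7 + (5 + V + b) = -2 + V + b)
J = 3
P(u) = 1/(2 + u) (P(u) = 1/(u + 2) = 1/(2 + u))
(P(J) + T(z(2*(-4), 5)))**2 = (1/(2 + 3) - 6)**2 = (1/5 - 6)**2 = (-29/5)**2 = 841/25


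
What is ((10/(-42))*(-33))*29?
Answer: 1595/7 ≈ 227.86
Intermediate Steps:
((10/(-42))*(-33))*29 = ((10*(-1/42))*(-33))*29 = -5/21*(-33)*29 = (55/7)*29 = 1595/7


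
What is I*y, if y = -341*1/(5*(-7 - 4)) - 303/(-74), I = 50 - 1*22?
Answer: 53326/185 ≈ 288.25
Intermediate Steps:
I = 28 (I = 50 - 22 = 28)
y = 3809/370 (y = -341/(5*(-11)) - 303*(-1/74) = -341/(-55) + 303/74 = -341*(-1/55) + 303/74 = 31/5 + 303/74 = 3809/370 ≈ 10.295)
I*y = 28*(3809/370) = 53326/185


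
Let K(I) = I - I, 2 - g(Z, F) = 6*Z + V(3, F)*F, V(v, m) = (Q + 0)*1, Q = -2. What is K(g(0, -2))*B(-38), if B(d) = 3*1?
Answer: 0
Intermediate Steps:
B(d) = 3
V(v, m) = -2 (V(v, m) = (-2 + 0)*1 = -2*1 = -2)
g(Z, F) = 2 - 6*Z + 2*F (g(Z, F) = 2 - (6*Z - 2*F) = 2 - (-2*F + 6*Z) = 2 + (-6*Z + 2*F) = 2 - 6*Z + 2*F)
K(I) = 0
K(g(0, -2))*B(-38) = 0*3 = 0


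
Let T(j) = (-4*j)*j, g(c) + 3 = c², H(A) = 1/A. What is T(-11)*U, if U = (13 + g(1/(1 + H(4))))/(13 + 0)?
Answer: -128744/325 ≈ -396.14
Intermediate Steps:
H(A) = 1/A
g(c) = -3 + c²
U = 266/325 (U = (13 + (-3 + (1/(1 + 1/4))²))/(13 + 0) = (13 + (-3 + (1/(1 + ¼))²))/13 = (13 + (-3 + (1/(5/4))²))*(1/13) = (13 + (-3 + (⅘)²))*(1/13) = (13 + (-3 + 16/25))*(1/13) = (13 - 59/25)*(1/13) = (266/25)*(1/13) = 266/325 ≈ 0.81846)
T(j) = -4*j²
T(-11)*U = -4*(-11)²*(266/325) = -4*121*(266/325) = -484*266/325 = -128744/325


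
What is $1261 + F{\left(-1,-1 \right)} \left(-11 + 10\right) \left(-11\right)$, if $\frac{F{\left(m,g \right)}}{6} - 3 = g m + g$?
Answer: $1459$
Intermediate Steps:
$F{\left(m,g \right)} = 18 + 6 g + 6 g m$ ($F{\left(m,g \right)} = 18 + 6 \left(g m + g\right) = 18 + 6 \left(g + g m\right) = 18 + \left(6 g + 6 g m\right) = 18 + 6 g + 6 g m$)
$1261 + F{\left(-1,-1 \right)} \left(-11 + 10\right) \left(-11\right) = 1261 + \left(18 + 6 \left(-1\right) + 6 \left(-1\right) \left(-1\right)\right) \left(-11 + 10\right) \left(-11\right) = 1261 + \left(18 - 6 + 6\right) \left(\left(-1\right) \left(-11\right)\right) = 1261 + 18 \cdot 11 = 1261 + 198 = 1459$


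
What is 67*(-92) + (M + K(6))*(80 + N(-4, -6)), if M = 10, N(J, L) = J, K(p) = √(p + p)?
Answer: -5404 + 152*√3 ≈ -5140.7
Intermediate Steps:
K(p) = √2*√p (K(p) = √(2*p) = √2*√p)
67*(-92) + (M + K(6))*(80 + N(-4, -6)) = 67*(-92) + (10 + √2*√6)*(80 - 4) = -6164 + (10 + 2*√3)*76 = -6164 + (760 + 152*√3) = -5404 + 152*√3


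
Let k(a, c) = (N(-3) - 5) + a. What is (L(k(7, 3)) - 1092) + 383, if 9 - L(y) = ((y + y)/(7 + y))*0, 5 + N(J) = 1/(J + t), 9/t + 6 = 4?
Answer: -700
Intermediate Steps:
t = -9/2 (t = 9/(-6 + 4) = 9/(-2) = 9*(-½) = -9/2 ≈ -4.5000)
N(J) = -5 + 1/(-9/2 + J) (N(J) = -5 + 1/(J - 9/2) = -5 + 1/(-9/2 + J))
k(a, c) = -152/15 + a (k(a, c) = ((47 - 10*(-3))/(-9 + 2*(-3)) - 5) + a = ((47 + 30)/(-9 - 6) - 5) + a = (77/(-15) - 5) + a = (-1/15*77 - 5) + a = (-77/15 - 5) + a = -152/15 + a)
L(y) = 9 (L(y) = 9 - (y + y)/(7 + y)*0 = 9 - (2*y)/(7 + y)*0 = 9 - 2*y/(7 + y)*0 = 9 - 1*0 = 9 + 0 = 9)
(L(k(7, 3)) - 1092) + 383 = (9 - 1092) + 383 = -1083 + 383 = -700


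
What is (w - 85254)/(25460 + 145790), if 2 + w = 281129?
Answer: 195873/171250 ≈ 1.1438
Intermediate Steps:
w = 281127 (w = -2 + 281129 = 281127)
(w - 85254)/(25460 + 145790) = (281127 - 85254)/(25460 + 145790) = 195873/171250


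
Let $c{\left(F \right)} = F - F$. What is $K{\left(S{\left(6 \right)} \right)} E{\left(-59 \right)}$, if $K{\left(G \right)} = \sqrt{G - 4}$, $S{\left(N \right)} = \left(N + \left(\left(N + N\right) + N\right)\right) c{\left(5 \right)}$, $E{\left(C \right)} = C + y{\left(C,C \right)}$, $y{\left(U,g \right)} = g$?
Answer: $- 236 i \approx - 236.0 i$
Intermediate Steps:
$c{\left(F \right)} = 0$
$E{\left(C \right)} = 2 C$ ($E{\left(C \right)} = C + C = 2 C$)
$S{\left(N \right)} = 0$ ($S{\left(N \right)} = \left(N + \left(\left(N + N\right) + N\right)\right) 0 = \left(N + \left(2 N + N\right)\right) 0 = \left(N + 3 N\right) 0 = 4 N 0 = 0$)
$K{\left(G \right)} = \sqrt{-4 + G}$
$K{\left(S{\left(6 \right)} \right)} E{\left(-59 \right)} = \sqrt{-4 + 0} \cdot 2 \left(-59\right) = \sqrt{-4} \left(-118\right) = 2 i \left(-118\right) = - 236 i$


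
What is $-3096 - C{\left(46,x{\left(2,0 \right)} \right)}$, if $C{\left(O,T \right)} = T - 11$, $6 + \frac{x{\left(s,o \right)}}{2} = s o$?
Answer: $-3073$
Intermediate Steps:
$x{\left(s,o \right)} = -12 + 2 o s$ ($x{\left(s,o \right)} = -12 + 2 s o = -12 + 2 o s$)
$C{\left(O,T \right)} = -11 + T$ ($C{\left(O,T \right)} = T - 11 = -11 + T$)
$-3096 - C{\left(46,x{\left(2,0 \right)} \right)} = -3096 - \left(-11 - \left(12 + 0 \cdot 2\right)\right) = -3096 - \left(-11 + \left(-12 + 0\right)\right) = -3096 - \left(-11 - 12\right) = -3096 - -23 = -3096 + 23 = -3073$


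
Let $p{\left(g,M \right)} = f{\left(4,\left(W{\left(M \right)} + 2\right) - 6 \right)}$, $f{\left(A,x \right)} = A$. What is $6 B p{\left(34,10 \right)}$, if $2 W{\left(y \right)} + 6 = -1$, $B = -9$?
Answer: $-216$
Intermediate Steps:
$W{\left(y \right)} = - \frac{7}{2}$ ($W{\left(y \right)} = -3 + \frac{1}{2} \left(-1\right) = -3 - \frac{1}{2} = - \frac{7}{2}$)
$p{\left(g,M \right)} = 4$
$6 B p{\left(34,10 \right)} = 6 \left(-9\right) 4 = \left(-54\right) 4 = -216$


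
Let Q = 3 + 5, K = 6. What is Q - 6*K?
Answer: -28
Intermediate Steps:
Q = 8
Q - 6*K = 8 - 6*6 = 8 - 36 = -28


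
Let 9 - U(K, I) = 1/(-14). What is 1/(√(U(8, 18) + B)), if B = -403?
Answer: -I*√77210/5515 ≈ -0.050384*I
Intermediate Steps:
U(K, I) = 127/14 (U(K, I) = 9 - 1/(-14) = 9 - 1*(-1/14) = 9 + 1/14 = 127/14)
1/(√(U(8, 18) + B)) = 1/(√(127/14 - 403)) = 1/(√(-5515/14)) = 1/(I*√77210/14) = -I*√77210/5515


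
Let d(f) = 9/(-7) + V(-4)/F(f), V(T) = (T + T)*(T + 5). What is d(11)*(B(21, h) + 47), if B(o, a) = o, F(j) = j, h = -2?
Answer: -10540/77 ≈ -136.88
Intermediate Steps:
V(T) = 2*T*(5 + T) (V(T) = (2*T)*(5 + T) = 2*T*(5 + T))
d(f) = -9/7 - 8/f (d(f) = 9/(-7) + (2*(-4)*(5 - 4))/f = 9*(-⅐) + (2*(-4)*1)/f = -9/7 - 8/f)
d(11)*(B(21, h) + 47) = (-9/7 - 8/11)*(21 + 47) = (-9/7 - 8*1/11)*68 = (-9/7 - 8/11)*68 = -155/77*68 = -10540/77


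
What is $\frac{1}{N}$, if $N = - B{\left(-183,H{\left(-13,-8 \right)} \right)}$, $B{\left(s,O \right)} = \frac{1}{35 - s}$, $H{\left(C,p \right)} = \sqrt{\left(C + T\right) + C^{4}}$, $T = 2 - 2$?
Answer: $-218$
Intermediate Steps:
$T = 0$ ($T = 2 - 2 = 0$)
$H{\left(C,p \right)} = \sqrt{C + C^{4}}$ ($H{\left(C,p \right)} = \sqrt{\left(C + 0\right) + C^{4}} = \sqrt{C + C^{4}}$)
$N = - \frac{1}{218}$ ($N = - \frac{-1}{-35 - 183} = - \frac{-1}{-218} = - \frac{\left(-1\right) \left(-1\right)}{218} = \left(-1\right) \frac{1}{218} = - \frac{1}{218} \approx -0.0045872$)
$\frac{1}{N} = \frac{1}{- \frac{1}{218}} = -218$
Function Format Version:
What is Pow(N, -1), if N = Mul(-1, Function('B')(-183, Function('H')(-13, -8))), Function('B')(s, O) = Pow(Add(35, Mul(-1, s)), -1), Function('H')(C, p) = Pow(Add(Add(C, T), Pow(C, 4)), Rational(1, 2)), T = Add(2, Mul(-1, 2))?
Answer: -218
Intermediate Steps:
T = 0 (T = Add(2, -2) = 0)
Function('H')(C, p) = Pow(Add(C, Pow(C, 4)), Rational(1, 2)) (Function('H')(C, p) = Pow(Add(Add(C, 0), Pow(C, 4)), Rational(1, 2)) = Pow(Add(C, Pow(C, 4)), Rational(1, 2)))
N = Rational(-1, 218) (N = Mul(-1, Mul(-1, Pow(Add(-35, -183), -1))) = Mul(-1, Mul(-1, Pow(-218, -1))) = Mul(-1, Mul(-1, Rational(-1, 218))) = Mul(-1, Rational(1, 218)) = Rational(-1, 218) ≈ -0.0045872)
Pow(N, -1) = Pow(Rational(-1, 218), -1) = -218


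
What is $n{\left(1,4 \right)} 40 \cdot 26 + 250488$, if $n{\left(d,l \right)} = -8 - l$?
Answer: $238008$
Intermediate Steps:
$n{\left(1,4 \right)} 40 \cdot 26 + 250488 = \left(-8 - 4\right) 40 \cdot 26 + 250488 = \left(-12\right) 40 \cdot 26 + 250488 = \left(-480\right) 26 + 250488 = -12480 + 250488 = 238008$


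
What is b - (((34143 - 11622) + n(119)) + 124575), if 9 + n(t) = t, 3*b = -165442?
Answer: -607060/3 ≈ -2.0235e+5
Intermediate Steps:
b = -165442/3 (b = (⅓)*(-165442) = -165442/3 ≈ -55147.)
n(t) = -9 + t
b - (((34143 - 11622) + n(119)) + 124575) = -165442/3 - (((34143 - 11622) + (-9 + 119)) + 124575) = -165442/3 - ((22521 + 110) + 124575) = -165442/3 - (22631 + 124575) = -165442/3 - 1*147206 = -165442/3 - 147206 = -607060/3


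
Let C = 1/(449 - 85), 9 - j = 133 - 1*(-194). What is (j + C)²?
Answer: 13398294001/132496 ≈ 1.0112e+5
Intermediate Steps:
j = -318 (j = 9 - (133 - 1*(-194)) = 9 - (133 + 194) = 9 - 1*327 = 9 - 327 = -318)
C = 1/364 ≈ 0.0027473
(j + C)² = (-318 + 1/364)² = (-115751/364)² = 13398294001/132496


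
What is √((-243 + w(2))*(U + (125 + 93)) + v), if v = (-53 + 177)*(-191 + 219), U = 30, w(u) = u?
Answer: 2*I*√14074 ≈ 237.27*I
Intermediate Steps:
v = 3472 (v = 124*28 = 3472)
√((-243 + w(2))*(U + (125 + 93)) + v) = √((-243 + 2)*(30 + (125 + 93)) + 3472) = √(-241*(30 + 218) + 3472) = √(-241*248 + 3472) = √(-59768 + 3472) = √(-56296) = 2*I*√14074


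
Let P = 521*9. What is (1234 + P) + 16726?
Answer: 22649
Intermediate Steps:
P = 4689
(1234 + P) + 16726 = (1234 + 4689) + 16726 = 5923 + 16726 = 22649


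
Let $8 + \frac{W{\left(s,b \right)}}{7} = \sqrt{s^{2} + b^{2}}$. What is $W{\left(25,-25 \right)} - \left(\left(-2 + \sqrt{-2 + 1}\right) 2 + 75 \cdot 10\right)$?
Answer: $-802 - 2 i + 175 \sqrt{2} \approx -554.51 - 2.0 i$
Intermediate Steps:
$W{\left(s,b \right)} = -56 + 7 \sqrt{b^{2} + s^{2}}$ ($W{\left(s,b \right)} = -56 + 7 \sqrt{s^{2} + b^{2}} = -56 + 7 \sqrt{b^{2} + s^{2}}$)
$W{\left(25,-25 \right)} - \left(\left(-2 + \sqrt{-2 + 1}\right) 2 + 75 \cdot 10\right) = \left(-56 + 7 \sqrt{\left(-25\right)^{2} + 25^{2}}\right) - \left(\left(-2 + \sqrt{-2 + 1}\right) 2 + 75 \cdot 10\right) = \left(-56 + 7 \sqrt{625 + 625}\right) - \left(\left(-2 + \sqrt{-1}\right) 2 + 750\right) = \left(-56 + 7 \sqrt{1250}\right) - \left(\left(-2 + i\right) 2 + 750\right) = \left(-56 + 7 \cdot 25 \sqrt{2}\right) - \left(\left(-4 + 2 i\right) + 750\right) = \left(-56 + 175 \sqrt{2}\right) - \left(746 + 2 i\right) = -802 - 2 i + 175 \sqrt{2}$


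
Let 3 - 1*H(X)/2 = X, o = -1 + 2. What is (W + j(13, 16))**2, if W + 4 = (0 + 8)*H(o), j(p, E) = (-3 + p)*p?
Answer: 24964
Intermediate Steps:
j(p, E) = p*(-3 + p)
o = 1
H(X) = 6 - 2*X
W = 28 (W = -4 + (0 + 8)*(6 - 2*1) = -4 + 8*(6 - 2) = -4 + 8*4 = -4 + 32 = 28)
(W + j(13, 16))**2 = (28 + 13*(-3 + 13))**2 = (28 + 13*10)**2 = (28 + 130)**2 = 158**2 = 24964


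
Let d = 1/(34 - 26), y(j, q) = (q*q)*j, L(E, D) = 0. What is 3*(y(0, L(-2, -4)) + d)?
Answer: 3/8 ≈ 0.37500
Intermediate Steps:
y(j, q) = j*q² (y(j, q) = q²*j = j*q²)
d = ⅛ (d = 1/8 = ⅛ ≈ 0.12500)
3*(y(0, L(-2, -4)) + d) = 3*(0*0² + ⅛) = 3*(0*0 + ⅛) = 3*(0 + ⅛) = 3*(⅛) = 3/8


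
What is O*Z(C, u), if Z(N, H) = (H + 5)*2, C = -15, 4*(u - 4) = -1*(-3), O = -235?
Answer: -9165/2 ≈ -4582.5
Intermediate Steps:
u = 19/4 (u = 4 + (-1*(-3))/4 = 4 + (1/4)*3 = 4 + 3/4 = 19/4 ≈ 4.7500)
Z(N, H) = 10 + 2*H (Z(N, H) = (5 + H)*2 = 10 + 2*H)
O*Z(C, u) = -235*(10 + 2*(19/4)) = -235*(10 + 19/2) = -235*39/2 = -9165/2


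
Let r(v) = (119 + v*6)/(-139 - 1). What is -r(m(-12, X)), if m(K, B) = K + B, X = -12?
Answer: -5/28 ≈ -0.17857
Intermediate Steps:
m(K, B) = B + K
r(v) = -17/20 - 3*v/70 (r(v) = (119 + 6*v)/(-140) = (119 + 6*v)*(-1/140) = -17/20 - 3*v/70)
-r(m(-12, X)) = -(-17/20 - 3*(-12 - 12)/70) = -(-17/20 - 3/70*(-24)) = -(-17/20 + 36/35) = -1*5/28 = -5/28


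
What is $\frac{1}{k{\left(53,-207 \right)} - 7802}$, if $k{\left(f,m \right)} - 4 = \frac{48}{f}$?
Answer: $- \frac{53}{413246} \approx -0.00012825$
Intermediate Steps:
$k{\left(f,m \right)} = 4 + \frac{48}{f}$
$\frac{1}{k{\left(53,-207 \right)} - 7802} = \frac{1}{\left(4 + \frac{48}{53}\right) - 7802} = \frac{1}{\frac{260}{53} - 7802} = \frac{1}{- \frac{413246}{53}} = - \frac{53}{413246}$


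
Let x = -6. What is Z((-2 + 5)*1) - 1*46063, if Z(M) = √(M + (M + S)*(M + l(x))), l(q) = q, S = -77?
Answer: -46048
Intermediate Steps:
Z(M) = √(M + (-77 + M)*(-6 + M)) (Z(M) = √(M + (M - 77)*(M - 6)) = √(M + (-77 + M)*(-6 + M)))
Z((-2 + 5)*1) - 1*46063 = √(462 + ((-2 + 5)*1)² - 82*(-2 + 5)) - 1*46063 = √(462 + (3*1)² - 246) - 46063 = √(462 + 3² - 82*3) - 46063 = √(462 + 9 - 246) - 46063 = √225 - 46063 = 15 - 46063 = -46048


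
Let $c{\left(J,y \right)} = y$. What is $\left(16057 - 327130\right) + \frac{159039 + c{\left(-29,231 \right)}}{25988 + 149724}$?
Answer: $- \frac{27329549853}{87856} \approx -3.1107 \cdot 10^{5}$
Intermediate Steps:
$\left(16057 - 327130\right) + \frac{159039 + c{\left(-29,231 \right)}}{25988 + 149724} = \left(16057 - 327130\right) + \frac{159039 + 231}{25988 + 149724} = -311073 + \frac{159270}{175712} = -311073 + 159270 \cdot \frac{1}{175712} = -311073 + \frac{79635}{87856} = - \frac{27329549853}{87856}$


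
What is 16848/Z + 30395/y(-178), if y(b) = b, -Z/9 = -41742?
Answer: -70467493/412782 ≈ -170.71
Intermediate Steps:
Z = 375678 (Z = -9*(-41742) = 375678)
16848/Z + 30395/y(-178) = 16848/375678 + 30395/(-178) = 16848*(1/375678) + 30395*(-1/178) = 104/2319 - 30395/178 = -70467493/412782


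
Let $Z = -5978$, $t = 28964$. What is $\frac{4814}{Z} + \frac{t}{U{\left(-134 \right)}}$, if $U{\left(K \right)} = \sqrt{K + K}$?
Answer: $- \frac{2407}{2989} - \frac{14482 i \sqrt{67}}{67} \approx -0.80529 - 1769.3 i$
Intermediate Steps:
$U{\left(K \right)} = \sqrt{2} \sqrt{K}$ ($U{\left(K \right)} = \sqrt{2 K} = \sqrt{2} \sqrt{K}$)
$\frac{4814}{Z} + \frac{t}{U{\left(-134 \right)}} = \frac{4814}{-5978} + \frac{28964}{\sqrt{2} \sqrt{-134}} = 4814 \left(- \frac{1}{5978}\right) + \frac{28964}{\sqrt{2} i \sqrt{134}} = - \frac{2407}{2989} + \frac{28964}{2 i \sqrt{67}} = - \frac{2407}{2989} + 28964 \left(- \frac{i \sqrt{67}}{134}\right) = - \frac{2407}{2989} - \frac{14482 i \sqrt{67}}{67}$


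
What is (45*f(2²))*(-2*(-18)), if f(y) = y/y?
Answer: 1620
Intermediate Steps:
f(y) = 1
(45*f(2²))*(-2*(-18)) = (45*1)*(-2*(-18)) = 45*36 = 1620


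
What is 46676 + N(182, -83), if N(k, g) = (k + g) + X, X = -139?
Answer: 46636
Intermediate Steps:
N(k, g) = -139 + g + k (N(k, g) = (k + g) - 139 = (g + k) - 139 = -139 + g + k)
46676 + N(182, -83) = 46676 + (-139 - 83 + 182) = 46676 - 40 = 46636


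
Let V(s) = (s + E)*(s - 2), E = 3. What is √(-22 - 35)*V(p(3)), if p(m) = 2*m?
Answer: 36*I*√57 ≈ 271.79*I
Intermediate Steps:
V(s) = (-2 + s)*(3 + s) (V(s) = (s + 3)*(s - 2) = (3 + s)*(-2 + s) = (-2 + s)*(3 + s))
√(-22 - 35)*V(p(3)) = √(-22 - 35)*(-6 + 2*3 + (2*3)²) = √(-57)*(-6 + 6 + 6²) = (I*√57)*(-6 + 6 + 36) = (I*√57)*36 = 36*I*√57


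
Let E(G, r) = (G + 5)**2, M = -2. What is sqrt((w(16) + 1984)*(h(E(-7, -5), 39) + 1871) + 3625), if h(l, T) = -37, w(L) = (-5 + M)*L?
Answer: sqrt(3436873) ≈ 1853.9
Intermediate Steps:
w(L) = -7*L (w(L) = (-5 - 2)*L = -7*L)
E(G, r) = (5 + G)**2
sqrt((w(16) + 1984)*(h(E(-7, -5), 39) + 1871) + 3625) = sqrt((-7*16 + 1984)*(-37 + 1871) + 3625) = sqrt((-112 + 1984)*1834 + 3625) = sqrt(1872*1834 + 3625) = sqrt(3433248 + 3625) = sqrt(3436873)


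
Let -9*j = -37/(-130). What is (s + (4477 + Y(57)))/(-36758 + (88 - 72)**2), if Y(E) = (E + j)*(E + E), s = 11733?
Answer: -4427357/7117890 ≈ -0.62200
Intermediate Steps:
j = -37/1170 (j = -(-37)/(9*(-130)) = -(-37)*(-1)/(9*130) = -1/9*37/130 = -37/1170 ≈ -0.031624)
Y(E) = 2*E*(-37/1170 + E) (Y(E) = (E - 37/1170)*(E + E) = (-37/1170 + E)*(2*E) = 2*E*(-37/1170 + E))
(s + (4477 + Y(57)))/(-36758 + (88 - 72)**2) = (11733 + (4477 + (1/585)*57*(-37 + 1170*57)))/(-36758 + (88 - 72)**2) = (11733 + (4477 + (1/585)*57*(-37 + 66690)))/(-36758 + 16**2) = (11733 + (4477 + (1/585)*57*66653))/(-36758 + 256) = (11733 + (4477 + 1266407/195))/(-36502) = (11733 + 2139422/195)*(-1/36502) = (4427357/195)*(-1/36502) = -4427357/7117890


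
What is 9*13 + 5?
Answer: 122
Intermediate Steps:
9*13 + 5 = 117 + 5 = 122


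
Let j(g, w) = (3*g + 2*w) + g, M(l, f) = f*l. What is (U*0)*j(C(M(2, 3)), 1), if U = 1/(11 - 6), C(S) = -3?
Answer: 0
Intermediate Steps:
j(g, w) = 2*w + 4*g (j(g, w) = (2*w + 3*g) + g = 2*w + 4*g)
U = ⅕ (U = 1/5 = ⅕ ≈ 0.20000)
(U*0)*j(C(M(2, 3)), 1) = ((⅕)*0)*(2*1 + 4*(-3)) = 0*(2 - 12) = 0*(-10) = 0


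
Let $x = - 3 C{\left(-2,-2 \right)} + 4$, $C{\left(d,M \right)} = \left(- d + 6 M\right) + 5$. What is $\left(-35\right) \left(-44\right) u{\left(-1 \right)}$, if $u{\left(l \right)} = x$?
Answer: $29260$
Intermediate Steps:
$C{\left(d,M \right)} = 5 - d + 6 M$
$x = 19$ ($x = - 3 \left(5 - -2 + 6 \left(-2\right)\right) + 4 = - 3 \left(5 + 2 - 12\right) + 4 = \left(-3\right) \left(-5\right) + 4 = 15 + 4 = 19$)
$u{\left(l \right)} = 19$
$\left(-35\right) \left(-44\right) u{\left(-1 \right)} = \left(-35\right) \left(-44\right) 19 = 1540 \cdot 19 = 29260$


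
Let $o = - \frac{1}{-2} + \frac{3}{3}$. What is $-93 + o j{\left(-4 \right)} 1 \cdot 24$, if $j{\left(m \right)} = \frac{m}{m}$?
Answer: $-57$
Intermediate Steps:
$o = \frac{3}{2}$ ($o = \left(-1\right) \left(- \frac{1}{2}\right) + 3 \cdot \frac{1}{3} = \frac{1}{2} + 1 = \frac{3}{2} \approx 1.5$)
$j{\left(m \right)} = 1$
$-93 + o j{\left(-4 \right)} 1 \cdot 24 = -93 + \frac{3}{2} \cdot 1 \cdot 1 \cdot 24 = -93 + \frac{3}{2} \cdot 1 \cdot 24 = -93 + \frac{3}{2} \cdot 24 = -93 + 36 = -57$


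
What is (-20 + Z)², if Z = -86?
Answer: 11236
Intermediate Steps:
(-20 + Z)² = (-20 - 86)² = (-106)² = 11236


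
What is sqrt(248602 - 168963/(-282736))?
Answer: sqrt(1242075223202485)/70684 ≈ 498.60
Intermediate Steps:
sqrt(248602 - 168963/(-282736)) = sqrt(248602 - 168963*(-1/282736)) = sqrt(248602 + 168963/282736) = sqrt(70288904035/282736) = sqrt(1242075223202485)/70684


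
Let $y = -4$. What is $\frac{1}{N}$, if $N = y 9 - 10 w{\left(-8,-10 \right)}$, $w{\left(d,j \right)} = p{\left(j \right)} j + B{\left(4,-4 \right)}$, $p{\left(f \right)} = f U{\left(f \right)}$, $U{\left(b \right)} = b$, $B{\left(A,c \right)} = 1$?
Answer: $\frac{1}{9954} \approx 0.00010046$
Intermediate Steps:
$p{\left(f \right)} = f^{2}$ ($p{\left(f \right)} = f f = f^{2}$)
$w{\left(d,j \right)} = 1 + j^{3}$ ($w{\left(d,j \right)} = j^{2} j + 1 = j^{3} + 1 = 1 + j^{3}$)
$N = 9954$ ($N = \left(-4\right) 9 - 10 \left(1 + \left(-10\right)^{3}\right) = -36 - 10 \left(1 - 1000\right) = -36 - -9990 = -36 + 9990 = 9954$)
$\frac{1}{N} = \frac{1}{9954}$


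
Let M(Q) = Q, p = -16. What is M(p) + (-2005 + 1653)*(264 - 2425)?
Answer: 760656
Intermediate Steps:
M(p) + (-2005 + 1653)*(264 - 2425) = -16 + (-2005 + 1653)*(264 - 2425) = -16 - 352*(-2161) = -16 + 760672 = 760656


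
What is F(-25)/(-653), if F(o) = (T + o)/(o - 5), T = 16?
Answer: -3/6530 ≈ -0.00045942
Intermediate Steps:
F(o) = (16 + o)/(-5 + o) (F(o) = (16 + o)/(o - 5) = (16 + o)/(-5 + o))
F(-25)/(-653) = ((16 - 25)/(-5 - 25))/(-653) = (-9/(-30))*(-1/653) = -1/30*(-9)*(-1/653) = (3/10)*(-1/653) = -3/6530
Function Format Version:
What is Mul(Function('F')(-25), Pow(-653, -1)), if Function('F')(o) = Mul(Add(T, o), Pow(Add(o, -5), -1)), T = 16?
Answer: Rational(-3, 6530) ≈ -0.00045942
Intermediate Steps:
Function('F')(o) = Mul(Pow(Add(-5, o), -1), Add(16, o)) (Function('F')(o) = Mul(Add(16, o), Pow(Add(o, -5), -1)) = Mul(Add(16, o), Pow(Add(-5, o), -1)) = Mul(Pow(Add(-5, o), -1), Add(16, o)))
Mul(Function('F')(-25), Pow(-653, -1)) = Mul(Mul(Pow(Add(-5, -25), -1), Add(16, -25)), Pow(-653, -1)) = Mul(Mul(Pow(-30, -1), -9), Rational(-1, 653)) = Mul(Mul(Rational(-1, 30), -9), Rational(-1, 653)) = Mul(Rational(3, 10), Rational(-1, 653)) = Rational(-3, 6530)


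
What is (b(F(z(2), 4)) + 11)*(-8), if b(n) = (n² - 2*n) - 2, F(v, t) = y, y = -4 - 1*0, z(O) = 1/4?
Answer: -264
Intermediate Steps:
z(O) = ¼
y = -4 (y = -4 + 0 = -4)
F(v, t) = -4
b(n) = -2 + n² - 2*n
(b(F(z(2), 4)) + 11)*(-8) = ((-2 + (-4)² - 2*(-4)) + 11)*(-8) = ((-2 + 16 + 8) + 11)*(-8) = (22 + 11)*(-8) = 33*(-8) = -264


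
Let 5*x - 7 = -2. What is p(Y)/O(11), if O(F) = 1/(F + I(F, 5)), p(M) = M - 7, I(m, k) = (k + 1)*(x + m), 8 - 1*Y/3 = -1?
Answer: 1660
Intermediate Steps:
Y = 27 (Y = 24 - 3*(-1) = 24 + 3 = 27)
x = 1 (x = 7/5 + (⅕)*(-2) = 7/5 - ⅖ = 1)
I(m, k) = (1 + k)*(1 + m) (I(m, k) = (k + 1)*(1 + m) = (1 + k)*(1 + m))
p(M) = -7 + M
O(F) = 1/(6 + 7*F) (O(F) = 1/(F + (1 + 5 + F + 5*F)) = 1/(F + (6 + 6*F)) = 1/(6 + 7*F))
p(Y)/O(11) = (-7 + 27)/(1/(6 + 7*11)) = 20/(1/(6 + 77)) = 20/(1/83) = 20*83 = 1660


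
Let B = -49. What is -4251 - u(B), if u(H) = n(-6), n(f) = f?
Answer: -4245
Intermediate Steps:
u(H) = -6
-4251 - u(B) = -4251 - 1*(-6) = -4251 + 6 = -4245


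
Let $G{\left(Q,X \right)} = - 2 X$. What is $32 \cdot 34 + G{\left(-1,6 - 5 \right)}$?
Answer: $1086$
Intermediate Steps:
$32 \cdot 34 + G{\left(-1,6 - 5 \right)} = 32 \cdot 34 - 2 \left(6 - 5\right) = 1088 - 2 = 1086$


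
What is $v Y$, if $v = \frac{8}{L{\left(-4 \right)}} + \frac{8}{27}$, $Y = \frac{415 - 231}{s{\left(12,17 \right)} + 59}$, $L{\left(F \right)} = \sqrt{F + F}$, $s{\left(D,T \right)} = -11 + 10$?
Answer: $\frac{736}{783} - \frac{184 i \sqrt{2}}{29} \approx 0.93997 - 8.9729 i$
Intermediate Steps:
$s{\left(D,T \right)} = -1$
$L{\left(F \right)} = \sqrt{2} \sqrt{F}$ ($L{\left(F \right)} = \sqrt{2 F} = \sqrt{2} \sqrt{F}$)
$Y = \frac{92}{29}$ ($Y = \frac{415 - 231}{-1 + 59} = \frac{184}{58} = 184 \cdot \frac{1}{58} = \frac{92}{29} \approx 3.1724$)
$v = \frac{8}{27} - 2 i \sqrt{2}$ ($v = \frac{8}{\sqrt{2} \sqrt{-4}} + \frac{8}{27} = \frac{8}{\sqrt{2} \cdot 2 i} + 8 \cdot \frac{1}{27} = \frac{8}{2 i \sqrt{2}} + \frac{8}{27} = 8 \left(- \frac{i \sqrt{2}}{4}\right) + \frac{8}{27} = - 2 i \sqrt{2} + \frac{8}{27} = \frac{8}{27} - 2 i \sqrt{2} \approx 0.2963 - 2.8284 i$)
$v Y = \left(\frac{8}{27} - 2 i \sqrt{2}\right) \frac{92}{29} = \frac{736}{783} - \frac{184 i \sqrt{2}}{29}$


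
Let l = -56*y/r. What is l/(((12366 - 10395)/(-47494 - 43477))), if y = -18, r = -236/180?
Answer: 152831280/4307 ≈ 35484.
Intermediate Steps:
r = -59/45 (r = -236*1/180 = -59/45 ≈ -1.3111)
l = -45360/59 (l = -(-1008)/(-59/45) = -(-1008)*(-45)/59 = -56*810/59 = -45360/59 ≈ -768.81)
l/(((12366 - 10395)/(-47494 - 43477))) = -45360*(-47494 - 43477)/(12366 - 10395)/59 = -45360/(59*(1971/(-90971))) = -45360/(59*(1971*(-1/90971))) = -45360/(59*(-1971/90971)) = -45360/59*(-90971/1971) = 152831280/4307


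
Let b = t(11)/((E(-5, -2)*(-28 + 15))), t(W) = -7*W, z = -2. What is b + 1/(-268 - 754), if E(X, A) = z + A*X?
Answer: 39295/53144 ≈ 0.73941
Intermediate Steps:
E(X, A) = -2 + A*X
b = 77/104 (b = (-7*11)/(((-2 - 2*(-5))*(-28 + 15))) = -77*(-1/(13*(-2 + 10))) = -77/(8*(-13)) = -77/(-104) = -77*(-1/104) = 77/104 ≈ 0.74039)
b + 1/(-268 - 754) = 77/104 + 1/(-268 - 754) = 77/104 + 1/(-1022) = 77/104 - 1/1022 = 39295/53144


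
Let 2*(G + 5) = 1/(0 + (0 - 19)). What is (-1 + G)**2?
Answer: 52441/1444 ≈ 36.316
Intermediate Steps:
G = -191/38 (G = -5 + 1/(2*(0 + (0 - 19))) = -5 + 1/(2*(0 - 19)) = -5 + (1/2)/(-19) = -5 + (1/2)*(-1/19) = -5 - 1/38 = -191/38 ≈ -5.0263)
(-1 + G)**2 = (-1 - 191/38)**2 = (-229/38)**2 = 52441/1444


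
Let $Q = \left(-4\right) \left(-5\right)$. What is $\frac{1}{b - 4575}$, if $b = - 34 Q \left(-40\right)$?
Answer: $\frac{1}{22625} \approx 4.4199 \cdot 10^{-5}$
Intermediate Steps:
$Q = 20$
$b = 27200$ ($b = \left(-34\right) 20 \left(-40\right) = \left(-680\right) \left(-40\right) = 27200$)
$\frac{1}{b - 4575} = \frac{1}{27200 - 4575} = \frac{1}{22625}$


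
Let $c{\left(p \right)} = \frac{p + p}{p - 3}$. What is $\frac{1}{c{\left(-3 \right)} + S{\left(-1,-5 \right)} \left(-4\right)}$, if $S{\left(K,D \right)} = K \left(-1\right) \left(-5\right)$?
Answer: $\frac{1}{21} \approx 0.047619$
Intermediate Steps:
$c{\left(p \right)} = \frac{2 p}{-3 + p}$
$S{\left(K,D \right)} = 5 K$ ($S{\left(K,D \right)} = - K \left(-5\right) = 5 K$)
$\frac{1}{c{\left(-3 \right)} + S{\left(-1,-5 \right)} \left(-4\right)} = \frac{1}{2 \left(-3\right) \frac{1}{-3 - 3} + 5 \left(-1\right) \left(-4\right)} = \frac{1}{2 \left(-3\right) \frac{1}{-6} - -20} = \frac{1}{2 \left(-3\right) \left(- \frac{1}{6}\right) + 20} = \frac{1}{1 + 20} = \frac{1}{21}$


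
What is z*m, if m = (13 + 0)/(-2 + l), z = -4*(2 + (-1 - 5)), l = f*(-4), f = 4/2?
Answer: -104/5 ≈ -20.800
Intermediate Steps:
f = 2 (f = 4*(½) = 2)
l = -8 (l = 2*(-4) = -8)
z = 16 (z = -4*(2 - 6) = -4*(-4) = 16)
m = -13/10 (m = (13 + 0)/(-2 - 8) = 13/(-10) = 13*(-⅒) = -13/10 ≈ -1.3000)
z*m = 16*(-13/10) = -104/5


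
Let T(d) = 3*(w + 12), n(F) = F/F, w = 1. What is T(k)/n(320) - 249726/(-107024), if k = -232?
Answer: 2211831/53512 ≈ 41.333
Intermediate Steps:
n(F) = 1
T(d) = 39 (T(d) = 3*(1 + 12) = 3*13 = 39)
T(k)/n(320) - 249726/(-107024) = 39/1 - 249726/(-107024) = 39*1 - 249726*(-1/107024) = 39 + 124863/53512 = 2211831/53512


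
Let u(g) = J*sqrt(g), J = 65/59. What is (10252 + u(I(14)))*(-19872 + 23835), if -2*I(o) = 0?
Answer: 40628676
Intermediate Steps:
I(o) = 0 (I(o) = -1/2*0 = 0)
J = 65/59 (J = 65*(1/59) = 65/59 ≈ 1.1017)
u(g) = 65*sqrt(g)/59
(10252 + u(I(14)))*(-19872 + 23835) = (10252 + 65*sqrt(0)/59)*(-19872 + 23835) = (10252 + (65/59)*0)*3963 = (10252 + 0)*3963 = 10252*3963 = 40628676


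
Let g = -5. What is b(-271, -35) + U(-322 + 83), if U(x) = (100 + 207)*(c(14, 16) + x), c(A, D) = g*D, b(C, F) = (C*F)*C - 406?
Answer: -2668774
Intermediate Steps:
b(C, F) = -406 + F*C**2 (b(C, F) = F*C**2 - 406 = -406 + F*C**2)
c(A, D) = -5*D
U(x) = -24560 + 307*x (U(x) = (100 + 207)*(-5*16 + x) = 307*(-80 + x) = -24560 + 307*x)
b(-271, -35) + U(-322 + 83) = (-406 - 35*(-271)**2) + (-24560 + 307*(-322 + 83)) = (-406 - 35*73441) + (-24560 + 307*(-239)) = (-406 - 2570435) + (-24560 - 73373) = -2570841 - 97933 = -2668774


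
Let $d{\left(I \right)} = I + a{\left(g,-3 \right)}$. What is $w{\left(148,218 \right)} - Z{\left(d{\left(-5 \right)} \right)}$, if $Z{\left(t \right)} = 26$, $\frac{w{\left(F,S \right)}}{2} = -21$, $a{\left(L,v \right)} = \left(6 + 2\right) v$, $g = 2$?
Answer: $-68$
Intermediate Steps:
$a{\left(L,v \right)} = 8 v$
$w{\left(F,S \right)} = -42$ ($w{\left(F,S \right)} = 2 \left(-21\right) = -42$)
$d{\left(I \right)} = -24 + I$ ($d{\left(I \right)} = I + 8 \left(-3\right) = I - 24 = -24 + I$)
$w{\left(148,218 \right)} - Z{\left(d{\left(-5 \right)} \right)} = -42 - 26 = -68$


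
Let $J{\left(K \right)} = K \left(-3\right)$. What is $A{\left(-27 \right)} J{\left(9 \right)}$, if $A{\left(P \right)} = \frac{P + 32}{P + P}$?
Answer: $\frac{5}{2} \approx 2.5$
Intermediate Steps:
$J{\left(K \right)} = - 3 K$
$A{\left(P \right)} = \frac{32 + P}{2 P}$
$A{\left(-27 \right)} J{\left(9 \right)} = \frac{32 - 27}{2 \left(-27\right)} \left(\left(-3\right) 9\right) = \frac{1}{2} \left(- \frac{1}{27}\right) 5 \left(-27\right) = \left(- \frac{5}{54}\right) \left(-27\right) = \frac{5}{2}$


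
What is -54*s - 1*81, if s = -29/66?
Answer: -630/11 ≈ -57.273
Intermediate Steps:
s = -29/66 (s = -29*1/66 = -29/66 ≈ -0.43939)
-54*s - 1*81 = -54*(-29/66) - 1*81 = 261/11 - 81 = -630/11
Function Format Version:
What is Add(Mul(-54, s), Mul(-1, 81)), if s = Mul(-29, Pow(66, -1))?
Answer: Rational(-630, 11) ≈ -57.273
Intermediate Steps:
s = Rational(-29, 66) (s = Mul(-29, Rational(1, 66)) = Rational(-29, 66) ≈ -0.43939)
Add(Mul(-54, s), Mul(-1, 81)) = Add(Mul(-54, Rational(-29, 66)), Mul(-1, 81)) = Add(Rational(261, 11), -81) = Rational(-630, 11)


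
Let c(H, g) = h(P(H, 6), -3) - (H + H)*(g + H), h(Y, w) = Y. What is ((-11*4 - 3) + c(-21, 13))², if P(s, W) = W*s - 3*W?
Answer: 277729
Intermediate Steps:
P(s, W) = -3*W + W*s
c(H, g) = -18 + 6*H - 2*H*(H + g) (c(H, g) = 6*(-3 + H) - (H + H)*(g + H) = (-18 + 6*H) - 2*H*(H + g) = -18 + 6*H - 2*H*(H + g))
((-11*4 - 3) + c(-21, 13))² = ((-11*4 - 3) + (-18 - 2*(-21)² + 6*(-21) - 2*(-21)*13))² = ((-44 - 3) + (-18 - 2*441 - 126 + 546))² = (-47 + (-18 - 882 - 126 + 546))² = (-47 - 480)² = (-527)² = 277729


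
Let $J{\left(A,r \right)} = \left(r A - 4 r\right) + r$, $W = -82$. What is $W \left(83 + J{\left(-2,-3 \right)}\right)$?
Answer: $-8036$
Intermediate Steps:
$J{\left(A,r \right)} = - 3 r + A r$ ($J{\left(A,r \right)} = \left(A r - 4 r\right) + r = \left(- 4 r + A r\right) + r = - 3 r + A r$)
$W \left(83 + J{\left(-2,-3 \right)}\right) = - 82 \left(83 - 3 \left(-3 - 2\right)\right) = - 82 \left(83 - -15\right) = - 82 \left(83 + 15\right) = \left(-82\right) 98 = -8036$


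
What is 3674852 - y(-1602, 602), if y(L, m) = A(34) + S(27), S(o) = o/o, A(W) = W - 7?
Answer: 3674824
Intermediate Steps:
A(W) = -7 + W
S(o) = 1
y(L, m) = 28 (y(L, m) = (-7 + 34) + 1 = 27 + 1 = 28)
3674852 - y(-1602, 602) = 3674852 - 1*28 = 3674852 - 28 = 3674824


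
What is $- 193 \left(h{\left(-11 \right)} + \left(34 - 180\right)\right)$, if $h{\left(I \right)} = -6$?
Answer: $29336$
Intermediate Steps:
$- 193 \left(h{\left(-11 \right)} + \left(34 - 180\right)\right) = - 193 \left(-6 + \left(34 - 180\right)\right) = - 193 \left(-6 - 146\right) = \left(-193\right) \left(-152\right) = 29336$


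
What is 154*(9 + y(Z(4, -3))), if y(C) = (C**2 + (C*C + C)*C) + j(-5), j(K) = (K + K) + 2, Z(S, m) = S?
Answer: 14938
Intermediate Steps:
j(K) = 2 + 2*K (j(K) = 2*K + 2 = 2 + 2*K)
y(C) = -8 + C**2 + C*(C + C**2) (y(C) = (C**2 + (C*C + C)*C) + (2 + 2*(-5)) = (C**2 + (C**2 + C)*C) + (2 - 10) = (C**2 + (C + C**2)*C) - 8 = (C**2 + C*(C + C**2)) - 8 = -8 + C**2 + C*(C + C**2))
154*(9 + y(Z(4, -3))) = 154*(9 + (-8 + 4**3 + 2*4**2)) = 154*(9 + (-8 + 64 + 2*16)) = 154*(9 + (-8 + 64 + 32)) = 154*(9 + 88) = 154*97 = 14938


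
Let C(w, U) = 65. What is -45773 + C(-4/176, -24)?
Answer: -45708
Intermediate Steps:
-45773 + C(-4/176, -24) = -45773 + 65 = -45708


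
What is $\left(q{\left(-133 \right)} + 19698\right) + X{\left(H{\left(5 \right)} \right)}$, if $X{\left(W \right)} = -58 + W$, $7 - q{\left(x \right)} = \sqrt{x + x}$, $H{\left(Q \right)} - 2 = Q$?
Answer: $19654 - i \sqrt{266} \approx 19654.0 - 16.31 i$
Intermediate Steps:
$H{\left(Q \right)} = 2 + Q$
$q{\left(x \right)} = 7 - \sqrt{2} \sqrt{x}$ ($q{\left(x \right)} = 7 - \sqrt{x + x} = 7 - \sqrt{2 x} = 7 - \sqrt{2} \sqrt{x}$)
$\left(q{\left(-133 \right)} + 19698\right) + X{\left(H{\left(5 \right)} \right)} = \left(\left(7 - \sqrt{2} \sqrt{-133}\right) + 19698\right) + \left(-58 + \left(2 + 5\right)\right) = \left(\left(7 - \sqrt{2} i \sqrt{133}\right) + 19698\right) + \left(-58 + 7\right) = \left(\left(7 - i \sqrt{266}\right) + 19698\right) - 51 = \left(19705 - i \sqrt{266}\right) - 51 = 19654 - i \sqrt{266}$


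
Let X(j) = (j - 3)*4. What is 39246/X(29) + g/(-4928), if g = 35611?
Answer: 23712593/64064 ≈ 370.14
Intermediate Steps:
X(j) = -12 + 4*j (X(j) = (-3 + j)*4 = -12 + 4*j)
39246/X(29) + g/(-4928) = 39246/(-12 + 4*29) + 35611/(-4928) = 39246/(-12 + 116) + 35611*(-1/4928) = 39246/104 - 35611/4928 = 39246*(1/104) - 35611/4928 = 19623/52 - 35611/4928 = 23712593/64064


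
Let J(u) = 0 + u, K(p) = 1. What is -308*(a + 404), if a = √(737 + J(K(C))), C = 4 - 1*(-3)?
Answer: -124432 - 924*√82 ≈ -1.3280e+5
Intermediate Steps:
C = 7 (C = 4 + 3 = 7)
J(u) = u
a = 3*√82 (a = √(737 + 1) = √738 = 3*√82 ≈ 27.166)
-308*(a + 404) = -308*(3*√82 + 404) = -308*(404 + 3*√82) = -124432 - 924*√82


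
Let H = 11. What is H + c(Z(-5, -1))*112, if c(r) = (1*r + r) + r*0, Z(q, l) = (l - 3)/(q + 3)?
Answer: 459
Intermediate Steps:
Z(q, l) = (-3 + l)/(3 + q)
c(r) = 2*r (c(r) = (r + r) + 0 = 2*r + 0 = 2*r)
H + c(Z(-5, -1))*112 = 11 + (2*((-3 - 1)/(3 - 5)))*112 = 11 + (2*(-4/(-2)))*112 = 11 + (2*(-1/2*(-4)))*112 = 11 + (2*2)*112 = 11 + 4*112 = 11 + 448 = 459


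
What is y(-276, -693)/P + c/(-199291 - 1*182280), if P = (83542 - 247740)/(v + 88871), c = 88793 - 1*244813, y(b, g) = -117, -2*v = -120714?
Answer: 3343862101478/31326597529 ≈ 106.74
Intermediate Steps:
v = 60357 (v = -½*(-120714) = 60357)
c = -156020 (c = 88793 - 244813 = -156020)
P = -82099/74614 (P = (83542 - 247740)/(60357 + 88871) = -164198/149228 = -164198*1/149228 = -82099/74614 ≈ -1.1003)
y(-276, -693)/P + c/(-199291 - 1*182280) = -117/(-82099/74614) - 156020/(-199291 - 1*182280) = -117*(-74614/82099) - 156020/(-199291 - 182280) = 8729838/82099 - 156020/(-381571) = 8729838/82099 - 156020*(-1/381571) = 8729838/82099 + 156020/381571 = 3343862101478/31326597529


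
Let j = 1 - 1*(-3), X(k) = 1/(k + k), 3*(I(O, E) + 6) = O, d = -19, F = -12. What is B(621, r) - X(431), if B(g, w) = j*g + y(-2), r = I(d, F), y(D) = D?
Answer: 2139483/862 ≈ 2482.0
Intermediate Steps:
I(O, E) = -6 + O/3
r = -37/3 (r = -6 + (1/3)*(-19) = -6 - 19/3 = -37/3 ≈ -12.333)
X(k) = 1/(2*k)
j = 4 (j = 1 + 3 = 4)
B(g, w) = -2 + 4*g (B(g, w) = 4*g - 2 = -2 + 4*g)
B(621, r) - X(431) = (-2 + 4*621) - 1/(2*431) = (-2 + 2484) - 1/(2*431) = 2482 - 1*1/862 = 2482 - 1/862 = 2139483/862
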